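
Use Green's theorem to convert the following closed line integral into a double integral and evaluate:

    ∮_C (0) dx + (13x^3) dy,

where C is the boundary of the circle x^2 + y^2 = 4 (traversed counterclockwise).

Green's theorem converts the closed line integral into a double integral over the enclosed region D:

    ∮_C P dx + Q dy = ∬_D (∂Q/∂x - ∂P/∂y) dA.

Here P = 0, Q = 13x^3, so

    ∂Q/∂x = 39x^2,    ∂P/∂y = 0,
    ∂Q/∂x - ∂P/∂y = 39x^2.

D is the region x^2 + y^2 ≤ 4. Evaluating the double integral:

In polar coordinates (x = r cos θ, y = r sin θ, dA = r dr dθ) the integrand becomes 39r^2cos(θ)^2, so

    ∬_D (39x^2) dA = ∫_0^{2π} ∫_0^{2} (39r^2cos(θ)^2) · r dr dθ.

Inner (r from 0 to 2): 156cos(θ)^2.
Outer (θ from 0 to 2π): 156π.

Therefore ∮_C P dx + Q dy = 156π.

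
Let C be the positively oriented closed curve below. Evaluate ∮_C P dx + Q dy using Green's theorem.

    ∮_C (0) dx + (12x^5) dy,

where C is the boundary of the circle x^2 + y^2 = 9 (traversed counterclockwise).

Green's theorem converts the closed line integral into a double integral over the enclosed region D:

    ∮_C P dx + Q dy = ∬_D (∂Q/∂x - ∂P/∂y) dA.

Here P = 0, Q = 12x^5, so

    ∂Q/∂x = 60x^4,    ∂P/∂y = 0,
    ∂Q/∂x - ∂P/∂y = 60x^4.

D is the region x^2 + y^2 ≤ 9. Evaluating the double integral:

In polar coordinates (x = r cos θ, y = r sin θ, dA = r dr dθ) the integrand becomes 60r^4cos(θ)^4, so

    ∬_D (60x^4) dA = ∫_0^{2π} ∫_0^{3} (60r^4cos(θ)^4) · r dr dθ.

Inner (r from 0 to 3): 7290cos(θ)^4.
Outer (θ from 0 to 2π): 10935π/2.

Therefore ∮_C P dx + Q dy = 10935π/2.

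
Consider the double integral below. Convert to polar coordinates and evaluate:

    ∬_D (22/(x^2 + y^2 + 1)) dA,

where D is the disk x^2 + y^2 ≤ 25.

The region D is 0 ≤ r ≤ 5, 0 ≤ θ ≤ 2π in polar coordinates, where x = r cos(θ), y = r sin(θ), and dA = r dr dθ.

Under the substitution, the integrand becomes 22/(r^2 + 1), so

    ∬_D (22/(x^2 + y^2 + 1)) dA = ∫_{0}^{2π} ∫_{0}^{5} (22/(r^2 + 1)) · r dr dθ.

Inner integral (in r): ∫_{0}^{5} (22/(r^2 + 1)) · r dr = log(3670344486987776).

Outer integral (in θ): ∫_{0}^{2π} (log(3670344486987776)) dθ = 22π log(26).

Therefore ∬_D (22/(x^2 + y^2 + 1)) dA = 22π log(26).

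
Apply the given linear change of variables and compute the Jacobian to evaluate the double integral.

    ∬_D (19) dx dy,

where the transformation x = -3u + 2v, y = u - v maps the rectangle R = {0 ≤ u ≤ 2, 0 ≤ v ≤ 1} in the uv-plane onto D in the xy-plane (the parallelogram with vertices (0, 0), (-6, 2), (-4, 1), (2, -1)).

Compute the Jacobian determinant of (x, y) with respect to (u, v):

    ∂(x,y)/∂(u,v) = | -3  2 | = (-3)(-1) - (2)(1) = 1.
                   | 1  -1 |

Its absolute value is |J| = 1 (the area scaling factor).

Substituting x = -3u + 2v, y = u - v into the integrand,

    19 → 19,

so the integral becomes

    ∬_R (19) · |J| du dv = ∫_0^2 ∫_0^1 (19) dv du.

Inner (v): 19.
Outer (u): 38.

Therefore ∬_D (19) dx dy = 38.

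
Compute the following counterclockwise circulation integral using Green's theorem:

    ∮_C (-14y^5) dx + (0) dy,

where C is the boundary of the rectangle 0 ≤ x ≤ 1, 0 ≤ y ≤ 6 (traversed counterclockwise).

Green's theorem converts the closed line integral into a double integral over the enclosed region D:

    ∮_C P dx + Q dy = ∬_D (∂Q/∂x - ∂P/∂y) dA.

Here P = -14y^5, Q = 0, so

    ∂Q/∂x = 0,    ∂P/∂y = -70y^4,
    ∂Q/∂x - ∂P/∂y = 70y^4.

D is the region 0 ≤ x ≤ 1, 0 ≤ y ≤ 6. Evaluating the double integral:

    ∬_D (70y^4) dA = ∫_0^{1} ∫_0^{6} (70y^4) dy dx.

Inner (y from 0 to 6): 108864.
Outer (x from 0 to 1): 108864.

Therefore ∮_C P dx + Q dy = 108864.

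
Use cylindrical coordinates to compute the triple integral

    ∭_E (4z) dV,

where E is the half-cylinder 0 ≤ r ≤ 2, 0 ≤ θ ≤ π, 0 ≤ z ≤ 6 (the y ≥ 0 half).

In cylindrical coordinates, x = r cos(θ), y = r sin(θ), z = z, and dV = r dr dθ dz.

The integrand becomes 4z, so

    ∭_E (4z) dV = ∫_{0}^{π} ∫_{0}^{2} ∫_{0}^{6} (4z) · r dz dr dθ.

Inner (z): 72r.
Middle (r from 0 to 2): 144.
Outer (θ): 144π.

Therefore the triple integral equals 144π.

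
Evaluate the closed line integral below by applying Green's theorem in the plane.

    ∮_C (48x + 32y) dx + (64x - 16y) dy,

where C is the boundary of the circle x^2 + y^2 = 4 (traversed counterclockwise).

Green's theorem converts the closed line integral into a double integral over the enclosed region D:

    ∮_C P dx + Q dy = ∬_D (∂Q/∂x - ∂P/∂y) dA.

Here P = 48x + 32y, Q = 64x - 16y, so

    ∂Q/∂x = 64,    ∂P/∂y = 32,
    ∂Q/∂x - ∂P/∂y = 32.

D is the region x^2 + y^2 ≤ 4. Evaluating the double integral:

In polar coordinates (x = r cos θ, y = r sin θ, dA = r dr dθ) the integrand becomes 32, so

    ∬_D (32) dA = ∫_0^{2π} ∫_0^{2} (32) · r dr dθ.

Inner (r from 0 to 2): 64.
Outer (θ from 0 to 2π): 128π.

Therefore ∮_C P dx + Q dy = 128π.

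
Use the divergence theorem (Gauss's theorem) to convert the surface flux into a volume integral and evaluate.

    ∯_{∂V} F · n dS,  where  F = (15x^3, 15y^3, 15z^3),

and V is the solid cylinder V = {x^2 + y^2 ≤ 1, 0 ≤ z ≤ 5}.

By the divergence theorem,

    ∯_{∂V} F · n dS = ∭_V (∇ · F) dV.

Compute the divergence:
    ∇ · F = ∂F_x/∂x + ∂F_y/∂y + ∂F_z/∂z = 45x^2 + 45y^2 + 45z^2.

In cylindrical coordinates, x = r cos(θ), y = r sin(θ), z = z, dV = r dr dθ dz, with 0 ≤ r ≤ 1, 0 ≤ θ ≤ 2π, 0 ≤ z ≤ 5.

The integrand, after substitution and multiplying by the volume element, becomes (45r^2 + 45z^2) · r, so

    ∭_V (∇·F) dV = ∫_0^{2π} ∫_0^{1} ∫_0^{5} (45r^2 + 45z^2) · r dz dr dθ.

Inner (z from 0 to 5): 225r^3 + 1875r.
Middle (r from 0 to 1): 3975/4.
Outer (θ from 0 to 2π): 3975π/2.

Therefore ∯_{∂V} F · n dS = 3975π/2.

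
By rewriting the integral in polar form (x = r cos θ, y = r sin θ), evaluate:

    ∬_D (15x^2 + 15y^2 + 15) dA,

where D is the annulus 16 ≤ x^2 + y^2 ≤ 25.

The region D is 4 ≤ r ≤ 5, 0 ≤ θ ≤ 2π in polar coordinates, where x = r cos(θ), y = r sin(θ), and dA = r dr dθ.

Under the substitution, the integrand becomes 15r^2 + 15, so

    ∬_D (15x^2 + 15y^2 + 15) dA = ∫_{0}^{2π} ∫_{4}^{5} (15r^2 + 15) · r dr dθ.

Inner integral (in r): ∫_{4}^{5} (15r^2 + 15) · r dr = 5805/4.

Outer integral (in θ): ∫_{0}^{2π} (5805/4) dθ = 5805π/2.

Therefore ∬_D (15x^2 + 15y^2 + 15) dA = 5805π/2.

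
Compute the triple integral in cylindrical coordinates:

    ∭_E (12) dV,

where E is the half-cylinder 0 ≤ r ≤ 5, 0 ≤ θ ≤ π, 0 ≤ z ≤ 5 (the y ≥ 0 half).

In cylindrical coordinates, x = r cos(θ), y = r sin(θ), z = z, and dV = r dr dθ dz.

The integrand becomes 12, so

    ∭_E (12) dV = ∫_{0}^{π} ∫_{0}^{5} ∫_{0}^{5} (12) · r dz dr dθ.

Inner (z): 60r.
Middle (r from 0 to 5): 750.
Outer (θ): 750π.

Therefore the triple integral equals 750π.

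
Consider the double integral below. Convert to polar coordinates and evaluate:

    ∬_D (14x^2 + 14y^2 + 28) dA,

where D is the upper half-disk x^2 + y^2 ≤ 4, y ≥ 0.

The region D is 0 ≤ r ≤ 2, 0 ≤ θ ≤ π in polar coordinates, where x = r cos(θ), y = r sin(θ), and dA = r dr dθ.

Under the substitution, the integrand becomes 14r^2 + 28, so

    ∬_D (14x^2 + 14y^2 + 28) dA = ∫_{0}^{π} ∫_{0}^{2} (14r^2 + 28) · r dr dθ.

Inner integral (in r): ∫_{0}^{2} (14r^2 + 28) · r dr = 112.

Outer integral (in θ): ∫_{0}^{π} (112) dθ = 112π.

Therefore ∬_D (14x^2 + 14y^2 + 28) dA = 112π.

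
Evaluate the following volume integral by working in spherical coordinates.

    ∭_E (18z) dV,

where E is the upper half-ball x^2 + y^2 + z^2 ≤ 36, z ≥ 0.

In spherical coordinates, x = ρ sin(φ) cos(θ), y = ρ sin(φ) sin(θ), z = ρ cos(φ), and dV = ρ^2 sin(φ) dρ dφ dθ.

The integrand becomes 18ρ cos(φ), so

    ∭_E (18z) dV = ∫_{0}^{2π} ∫_{0}^{π/2} ∫_{0}^{6} (18ρ cos(φ)) · ρ^2 sin(φ) dρ dφ dθ.

Inner (ρ): 2916sin(2φ).
Middle (φ): 2916.
Outer (θ): 5832π.

Therefore the triple integral equals 5832π.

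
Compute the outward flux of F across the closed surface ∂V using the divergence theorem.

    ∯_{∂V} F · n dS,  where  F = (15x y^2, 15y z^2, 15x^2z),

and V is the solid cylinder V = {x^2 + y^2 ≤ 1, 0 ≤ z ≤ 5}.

By the divergence theorem,

    ∯_{∂V} F · n dS = ∭_V (∇ · F) dV.

Compute the divergence:
    ∇ · F = ∂F_x/∂x + ∂F_y/∂y + ∂F_z/∂z = 15y^2 + 15z^2 + 15x^2 = 15x^2 + 15y^2 + 15z^2.

In cylindrical coordinates, x = r cos(θ), y = r sin(θ), z = z, dV = r dr dθ dz, with 0 ≤ r ≤ 1, 0 ≤ θ ≤ 2π, 0 ≤ z ≤ 5.

The integrand, after substitution and multiplying by the volume element, becomes (15r^2 + 15z^2) · r, so

    ∭_V (∇·F) dV = ∫_0^{2π} ∫_0^{1} ∫_0^{5} (15r^2 + 15z^2) · r dz dr dθ.

Inner (z from 0 to 5): 75r^3 + 625r.
Middle (r from 0 to 1): 1325/4.
Outer (θ from 0 to 2π): 1325π/2.

Therefore ∯_{∂V} F · n dS = 1325π/2.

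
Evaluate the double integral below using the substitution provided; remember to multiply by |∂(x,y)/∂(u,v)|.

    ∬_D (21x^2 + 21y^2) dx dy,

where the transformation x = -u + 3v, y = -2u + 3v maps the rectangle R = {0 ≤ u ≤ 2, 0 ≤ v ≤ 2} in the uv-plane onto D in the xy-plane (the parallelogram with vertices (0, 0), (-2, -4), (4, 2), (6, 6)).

Compute the Jacobian determinant of (x, y) with respect to (u, v):

    ∂(x,y)/∂(u,v) = | -1  3 | = (-1)(3) - (3)(-2) = 3.
                   | -2  3 |

Its absolute value is |J| = 3 (the area scaling factor).

Substituting x = -u + 3v, y = -2u + 3v into the integrand,

    21x^2 + 21y^2 → 105u^2 - 378u v + 378v^2,

so the integral becomes

    ∬_R (105u^2 - 378u v + 378v^2) · |J| du dv = ∫_0^2 ∫_0^2 (315u^2 - 1134u v + 1134v^2) dv du.

Inner (v): 630u^2 - 2268u + 3024.
Outer (u): 3192.

Therefore ∬_D (21x^2 + 21y^2) dx dy = 3192.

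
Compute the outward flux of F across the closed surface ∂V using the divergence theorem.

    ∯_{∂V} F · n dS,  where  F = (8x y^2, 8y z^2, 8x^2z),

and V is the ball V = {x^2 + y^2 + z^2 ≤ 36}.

By the divergence theorem,

    ∯_{∂V} F · n dS = ∭_V (∇ · F) dV.

Compute the divergence:
    ∇ · F = ∂F_x/∂x + ∂F_y/∂y + ∂F_z/∂z = 8y^2 + 8z^2 + 8x^2 = 8x^2 + 8y^2 + 8z^2.

In spherical coordinates, x = ρ sin(φ) cos(θ), y = ρ sin(φ) sin(θ), z = ρ cos(φ), dV = ρ^2 sin(φ) dρ dφ dθ, with 0 ≤ ρ ≤ 6, 0 ≤ φ ≤ π, 0 ≤ θ ≤ 2π.

The integrand, after substitution and multiplying by the volume element, becomes (8ρ^2) · ρ^2 sin(φ), so

    ∭_V (∇·F) dV = ∫_0^{2π} ∫_0^{π} ∫_0^{6} (8ρ^2) · ρ^2 sin(φ) dρ dφ dθ.

Inner (ρ from 0 to 6): 62208sin(φ)/5.
Middle (φ from 0 to π): 124416/5.
Outer (θ from 0 to 2π): 248832π/5.

Therefore ∯_{∂V} F · n dS = 248832π/5.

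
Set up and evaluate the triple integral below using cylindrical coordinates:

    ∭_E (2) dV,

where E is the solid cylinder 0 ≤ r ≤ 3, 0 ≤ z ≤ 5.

In cylindrical coordinates, x = r cos(θ), y = r sin(θ), z = z, and dV = r dr dθ dz.

The integrand becomes 2, so

    ∭_E (2) dV = ∫_{0}^{2π} ∫_{0}^{3} ∫_{0}^{5} (2) · r dz dr dθ.

Inner (z): 10r.
Middle (r from 0 to 3): 45.
Outer (θ): 90π.

Therefore the triple integral equals 90π.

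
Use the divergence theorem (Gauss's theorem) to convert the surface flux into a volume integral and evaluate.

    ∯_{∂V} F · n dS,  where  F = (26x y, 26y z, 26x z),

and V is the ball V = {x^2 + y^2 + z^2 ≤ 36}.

By the divergence theorem,

    ∯_{∂V} F · n dS = ∭_V (∇ · F) dV.

Compute the divergence:
    ∇ · F = ∂F_x/∂x + ∂F_y/∂y + ∂F_z/∂z = 26y + 26z + 26x = 26x + 26y + 26z.

In spherical coordinates, x = ρ sin(φ) cos(θ), y = ρ sin(φ) sin(θ), z = ρ cos(φ), dV = ρ^2 sin(φ) dρ dφ dθ, with 0 ≤ ρ ≤ 6, 0 ≤ φ ≤ π, 0 ≤ θ ≤ 2π.

The integrand, after substitution and multiplying by the volume element, becomes (26ρ (sqrt(2)sin(φ)sin(θ + π/4) + cos(φ))) · ρ^2 sin(φ), so

    ∭_V (∇·F) dV = ∫_0^{2π} ∫_0^{π} ∫_0^{6} (26ρ (sqrt(2)sin(φ)sin(θ + π/4) + cos(φ))) · ρ^2 sin(φ) dρ dφ dθ.

Inner (ρ from 0 to 6): 8424(sqrt(2)sin(φ)sin(θ + π/4) + cos(φ))sin(φ).
Middle (φ from 0 to π): 4212sqrt(2)π sin(θ + π/4).
Outer (θ from 0 to 2π): 0.

Therefore ∯_{∂V} F · n dS = 0.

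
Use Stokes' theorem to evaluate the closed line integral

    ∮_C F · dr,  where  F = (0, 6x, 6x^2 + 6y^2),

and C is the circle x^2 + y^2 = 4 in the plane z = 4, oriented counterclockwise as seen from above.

Let S be the flat disk x^2 + y^2 ≤ 4 in the plane z = 4, with upward unit normal n̂ = ẑ. By Stokes' theorem,

    ∮_C F · dr = ∬_S (∇ × F) · n̂ dS = ∬_D (curl F)_z dA,

where D is the disk x^2 + y^2 ≤ 4.

Compute the curl of F = (0, 6x, 6x^2 + 6y^2):
    (∇ × F)_x = ∂F_z/∂y - ∂F_y/∂z = 12y,
    (∇ × F)_y = ∂F_x/∂z - ∂F_z/∂x = -12x,
    (∇ × F)_z = ∂F_y/∂x - ∂F_x/∂y = 6.

On z = 4, (curl F)_z = 6.

Convert to polar (x = r cos θ, y = r sin θ, dA = r dr dθ); the integrand becomes 6, so

    ∬_D (curl F)_z dA = ∫_0^{2π} ∫_0^{2} (6) · r dr dθ.

Inner (r from 0 to 2): 12.
Outer (θ from 0 to 2π): 24π.

Therefore ∮_C F · dr = 24π.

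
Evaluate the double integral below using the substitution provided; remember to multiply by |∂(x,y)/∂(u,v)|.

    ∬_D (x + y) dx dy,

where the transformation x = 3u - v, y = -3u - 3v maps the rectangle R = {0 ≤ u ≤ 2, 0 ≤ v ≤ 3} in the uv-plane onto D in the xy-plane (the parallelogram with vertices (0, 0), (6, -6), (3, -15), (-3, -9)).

Compute the Jacobian determinant of (x, y) with respect to (u, v):

    ∂(x,y)/∂(u,v) = | 3  -1 | = (3)(-3) - (-1)(-3) = -12.
                   | -3  -3 |

Its absolute value is |J| = 12 (the area scaling factor).

Substituting x = 3u - v, y = -3u - 3v into the integrand,

    x + y → -4v,

so the integral becomes

    ∬_R (-4v) · |J| du dv = ∫_0^2 ∫_0^3 (-48v) dv du.

Inner (v): -216.
Outer (u): -432.

Therefore ∬_D (x + y) dx dy = -432.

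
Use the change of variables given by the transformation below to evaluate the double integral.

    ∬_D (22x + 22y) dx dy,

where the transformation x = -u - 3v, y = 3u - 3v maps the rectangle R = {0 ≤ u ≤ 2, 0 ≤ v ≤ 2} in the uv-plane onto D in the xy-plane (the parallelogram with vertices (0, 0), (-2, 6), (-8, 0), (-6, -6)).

Compute the Jacobian determinant of (x, y) with respect to (u, v):

    ∂(x,y)/∂(u,v) = | -1  -3 | = (-1)(-3) - (-3)(3) = 12.
                   | 3  -3 |

Its absolute value is |J| = 12 (the area scaling factor).

Substituting x = -u - 3v, y = 3u - 3v into the integrand,

    22x + 22y → 44u - 132v,

so the integral becomes

    ∬_R (44u - 132v) · |J| du dv = ∫_0^2 ∫_0^2 (528u - 1584v) dv du.

Inner (v): 1056u - 3168.
Outer (u): -4224.

Therefore ∬_D (22x + 22y) dx dy = -4224.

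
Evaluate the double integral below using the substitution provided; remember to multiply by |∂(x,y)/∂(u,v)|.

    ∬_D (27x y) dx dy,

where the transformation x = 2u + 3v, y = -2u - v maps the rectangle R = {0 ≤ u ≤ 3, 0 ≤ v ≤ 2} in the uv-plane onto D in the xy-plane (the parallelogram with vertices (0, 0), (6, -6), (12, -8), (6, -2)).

Compute the Jacobian determinant of (x, y) with respect to (u, v):

    ∂(x,y)/∂(u,v) = | 2  3 | = (2)(-1) - (3)(-2) = 4.
                   | -2  -1 |

Its absolute value is |J| = 4 (the area scaling factor).

Substituting x = 2u + 3v, y = -2u - v into the integrand,

    27x y → -108u^2 - 216u v - 81v^2,

so the integral becomes

    ∬_R (-108u^2 - 216u v - 81v^2) · |J| du dv = ∫_0^3 ∫_0^2 (-432u^2 - 864u v - 324v^2) dv du.

Inner (v): -864u^2 - 1728u - 864.
Outer (u): -18144.

Therefore ∬_D (27x y) dx dy = -18144.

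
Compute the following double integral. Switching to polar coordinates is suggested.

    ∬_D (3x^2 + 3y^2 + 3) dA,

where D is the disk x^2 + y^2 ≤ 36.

The region D is 0 ≤ r ≤ 6, 0 ≤ θ ≤ 2π in polar coordinates, where x = r cos(θ), y = r sin(θ), and dA = r dr dθ.

Under the substitution, the integrand becomes 3r^2 + 3, so

    ∬_D (3x^2 + 3y^2 + 3) dA = ∫_{0}^{2π} ∫_{0}^{6} (3r^2 + 3) · r dr dθ.

Inner integral (in r): ∫_{0}^{6} (3r^2 + 3) · r dr = 1026.

Outer integral (in θ): ∫_{0}^{2π} (1026) dθ = 2052π.

Therefore ∬_D (3x^2 + 3y^2 + 3) dA = 2052π.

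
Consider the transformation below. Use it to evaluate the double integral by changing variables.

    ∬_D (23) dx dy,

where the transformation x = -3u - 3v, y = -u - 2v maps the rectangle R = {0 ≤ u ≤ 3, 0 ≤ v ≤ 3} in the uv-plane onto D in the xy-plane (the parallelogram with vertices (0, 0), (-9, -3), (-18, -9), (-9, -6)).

Compute the Jacobian determinant of (x, y) with respect to (u, v):

    ∂(x,y)/∂(u,v) = | -3  -3 | = (-3)(-2) - (-3)(-1) = 3.
                   | -1  -2 |

Its absolute value is |J| = 3 (the area scaling factor).

Substituting x = -3u - 3v, y = -u - 2v into the integrand,

    23 → 23,

so the integral becomes

    ∬_R (23) · |J| du dv = ∫_0^3 ∫_0^3 (69) dv du.

Inner (v): 207.
Outer (u): 621.

Therefore ∬_D (23) dx dy = 621.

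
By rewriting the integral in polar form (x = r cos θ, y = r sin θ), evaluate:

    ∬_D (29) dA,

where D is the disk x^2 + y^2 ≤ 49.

The region D is 0 ≤ r ≤ 7, 0 ≤ θ ≤ 2π in polar coordinates, where x = r cos(θ), y = r sin(θ), and dA = r dr dθ.

Under the substitution, the integrand becomes 29, so

    ∬_D (29) dA = ∫_{0}^{2π} ∫_{0}^{7} (29) · r dr dθ.

Inner integral (in r): ∫_{0}^{7} (29) · r dr = 1421/2.

Outer integral (in θ): ∫_{0}^{2π} (1421/2) dθ = 1421π.

Therefore ∬_D (29) dA = 1421π.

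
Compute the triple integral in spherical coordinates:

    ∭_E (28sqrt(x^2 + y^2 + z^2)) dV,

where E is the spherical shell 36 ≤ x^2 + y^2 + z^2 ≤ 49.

In spherical coordinates, x = ρ sin(φ) cos(θ), y = ρ sin(φ) sin(θ), z = ρ cos(φ), and dV = ρ^2 sin(φ) dρ dφ dθ.

The integrand becomes 28ρ, so

    ∭_E (28sqrt(x^2 + y^2 + z^2)) dV = ∫_{0}^{2π} ∫_{0}^{π} ∫_{6}^{7} (28ρ) · ρ^2 sin(φ) dρ dφ dθ.

Inner (ρ): 7735sin(φ).
Middle (φ): 15470.
Outer (θ): 30940π.

Therefore the triple integral equals 30940π.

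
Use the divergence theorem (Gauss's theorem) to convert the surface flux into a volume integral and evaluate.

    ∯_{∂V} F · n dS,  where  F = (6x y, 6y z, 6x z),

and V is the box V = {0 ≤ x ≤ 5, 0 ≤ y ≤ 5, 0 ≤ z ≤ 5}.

By the divergence theorem,

    ∯_{∂V} F · n dS = ∭_V (∇ · F) dV.

Compute the divergence:
    ∇ · F = ∂F_x/∂x + ∂F_y/∂y + ∂F_z/∂z = 6y + 6z + 6x = 6x + 6y + 6z.

V is a rectangular box, so dV = dx dy dz with 0 ≤ x ≤ 5, 0 ≤ y ≤ 5, 0 ≤ z ≤ 5.

Integrate (6x + 6y + 6z) over V as an iterated integral:

    ∭_V (∇·F) dV = ∫_0^{5} ∫_0^{5} ∫_0^{5} (6x + 6y + 6z) dz dy dx.

Inner (z from 0 to 5): 30x + 30y + 75.
Middle (y from 0 to 5): 150x + 750.
Outer (x from 0 to 5): 5625.

Therefore ∯_{∂V} F · n dS = 5625.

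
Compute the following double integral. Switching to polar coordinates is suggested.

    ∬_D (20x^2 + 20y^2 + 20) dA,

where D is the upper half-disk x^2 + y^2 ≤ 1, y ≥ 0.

The region D is 0 ≤ r ≤ 1, 0 ≤ θ ≤ π in polar coordinates, where x = r cos(θ), y = r sin(θ), and dA = r dr dθ.

Under the substitution, the integrand becomes 20r^2 + 20, so

    ∬_D (20x^2 + 20y^2 + 20) dA = ∫_{0}^{π} ∫_{0}^{1} (20r^2 + 20) · r dr dθ.

Inner integral (in r): ∫_{0}^{1} (20r^2 + 20) · r dr = 15.

Outer integral (in θ): ∫_{0}^{π} (15) dθ = 15π.

Therefore ∬_D (20x^2 + 20y^2 + 20) dA = 15π.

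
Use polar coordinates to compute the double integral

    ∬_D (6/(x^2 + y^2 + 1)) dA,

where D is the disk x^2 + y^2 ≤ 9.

The region D is 0 ≤ r ≤ 3, 0 ≤ θ ≤ 2π in polar coordinates, where x = r cos(θ), y = r sin(θ), and dA = r dr dθ.

Under the substitution, the integrand becomes 6/(r^2 + 1), so

    ∬_D (6/(x^2 + y^2 + 1)) dA = ∫_{0}^{2π} ∫_{0}^{3} (6/(r^2 + 1)) · r dr dθ.

Inner integral (in r): ∫_{0}^{3} (6/(r^2 + 1)) · r dr = log(1000).

Outer integral (in θ): ∫_{0}^{2π} (log(1000)) dθ = 6π log(10).

Therefore ∬_D (6/(x^2 + y^2 + 1)) dA = 6π log(10).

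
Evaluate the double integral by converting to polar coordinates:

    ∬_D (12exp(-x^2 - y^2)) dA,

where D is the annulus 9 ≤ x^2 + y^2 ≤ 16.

The region D is 3 ≤ r ≤ 4, 0 ≤ θ ≤ 2π in polar coordinates, where x = r cos(θ), y = r sin(θ), and dA = r dr dθ.

Under the substitution, the integrand becomes 12exp(-r^2), so

    ∬_D (12exp(-x^2 - y^2)) dA = ∫_{0}^{2π} ∫_{3}^{4} (12exp(-r^2)) · r dr dθ.

Inner integral (in r): ∫_{3}^{4} (12exp(-r^2)) · r dr = -(6 - 6exp(7))exp(-16).

Outer integral (in θ): ∫_{0}^{2π} (-(6 - 6exp(7))exp(-16)) dθ = -12π (1 - exp(7))exp(-16).

Therefore ∬_D (12exp(-x^2 - y^2)) dA = -12π (1 - exp(7))exp(-16).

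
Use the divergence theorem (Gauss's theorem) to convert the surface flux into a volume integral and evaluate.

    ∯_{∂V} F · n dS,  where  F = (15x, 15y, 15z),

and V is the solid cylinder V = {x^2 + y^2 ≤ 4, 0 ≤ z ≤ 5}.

By the divergence theorem,

    ∯_{∂V} F · n dS = ∭_V (∇ · F) dV.

Compute the divergence:
    ∇ · F = ∂F_x/∂x + ∂F_y/∂y + ∂F_z/∂z = 15 + 15 + 15 = 45.

In cylindrical coordinates, x = r cos(θ), y = r sin(θ), z = z, dV = r dr dθ dz, with 0 ≤ r ≤ 2, 0 ≤ θ ≤ 2π, 0 ≤ z ≤ 5.

The integrand, after substitution and multiplying by the volume element, becomes (45) · r, so

    ∭_V (∇·F) dV = ∫_0^{2π} ∫_0^{2} ∫_0^{5} (45) · r dz dr dθ.

Inner (z from 0 to 5): 225r.
Middle (r from 0 to 2): 450.
Outer (θ from 0 to 2π): 900π.

Therefore ∯_{∂V} F · n dS = 900π.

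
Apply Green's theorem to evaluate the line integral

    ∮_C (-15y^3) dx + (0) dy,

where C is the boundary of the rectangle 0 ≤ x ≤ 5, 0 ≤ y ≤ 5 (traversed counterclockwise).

Green's theorem converts the closed line integral into a double integral over the enclosed region D:

    ∮_C P dx + Q dy = ∬_D (∂Q/∂x - ∂P/∂y) dA.

Here P = -15y^3, Q = 0, so

    ∂Q/∂x = 0,    ∂P/∂y = -45y^2,
    ∂Q/∂x - ∂P/∂y = 45y^2.

D is the region 0 ≤ x ≤ 5, 0 ≤ y ≤ 5. Evaluating the double integral:

    ∬_D (45y^2) dA = ∫_0^{5} ∫_0^{5} (45y^2) dy dx.

Inner (y from 0 to 5): 1875.
Outer (x from 0 to 5): 9375.

Therefore ∮_C P dx + Q dy = 9375.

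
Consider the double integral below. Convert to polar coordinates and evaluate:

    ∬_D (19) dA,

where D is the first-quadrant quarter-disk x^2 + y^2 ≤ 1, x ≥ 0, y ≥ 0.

The region D is 0 ≤ r ≤ 1, 0 ≤ θ ≤ π/2 in polar coordinates, where x = r cos(θ), y = r sin(θ), and dA = r dr dθ.

Under the substitution, the integrand becomes 19, so

    ∬_D (19) dA = ∫_{0}^{π/2} ∫_{0}^{1} (19) · r dr dθ.

Inner integral (in r): ∫_{0}^{1} (19) · r dr = 19/2.

Outer integral (in θ): ∫_{0}^{π/2} (19/2) dθ = 19π/4.

Therefore ∬_D (19) dA = 19π/4.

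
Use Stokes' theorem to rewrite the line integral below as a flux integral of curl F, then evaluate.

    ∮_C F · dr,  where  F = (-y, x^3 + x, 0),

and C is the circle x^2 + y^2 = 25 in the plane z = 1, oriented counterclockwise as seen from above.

Let S be the flat disk x^2 + y^2 ≤ 25 in the plane z = 1, with upward unit normal n̂ = ẑ. By Stokes' theorem,

    ∮_C F · dr = ∬_S (∇ × F) · n̂ dS = ∬_D (curl F)_z dA,

where D is the disk x^2 + y^2 ≤ 25.

Compute the curl of F = (-y, x^3 + x, 0):
    (∇ × F)_x = ∂F_z/∂y - ∂F_y/∂z = 0,
    (∇ × F)_y = ∂F_x/∂z - ∂F_z/∂x = 0,
    (∇ × F)_z = ∂F_y/∂x - ∂F_x/∂y = 3x^2 + 2.

On z = 1, (curl F)_z = 3x^2 + 2.

Convert to polar (x = r cos θ, y = r sin θ, dA = r dr dθ); the integrand becomes 3r^2cos(θ)^2 + 2, so

    ∬_D (curl F)_z dA = ∫_0^{2π} ∫_0^{5} (3r^2cos(θ)^2 + 2) · r dr dθ.

Inner (r from 0 to 5): 1875cos(θ)^2/4 + 25.
Outer (θ from 0 to 2π): 2075π/4.

Therefore ∮_C F · dr = 2075π/4.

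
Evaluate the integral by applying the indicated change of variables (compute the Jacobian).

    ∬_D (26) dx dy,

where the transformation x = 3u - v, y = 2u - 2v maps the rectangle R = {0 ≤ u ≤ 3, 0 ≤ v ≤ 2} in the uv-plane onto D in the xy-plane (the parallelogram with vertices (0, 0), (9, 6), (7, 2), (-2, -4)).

Compute the Jacobian determinant of (x, y) with respect to (u, v):

    ∂(x,y)/∂(u,v) = | 3  -1 | = (3)(-2) - (-1)(2) = -4.
                   | 2  -2 |

Its absolute value is |J| = 4 (the area scaling factor).

Substituting x = 3u - v, y = 2u - 2v into the integrand,

    26 → 26,

so the integral becomes

    ∬_R (26) · |J| du dv = ∫_0^3 ∫_0^2 (104) dv du.

Inner (v): 208.
Outer (u): 624.

Therefore ∬_D (26) dx dy = 624.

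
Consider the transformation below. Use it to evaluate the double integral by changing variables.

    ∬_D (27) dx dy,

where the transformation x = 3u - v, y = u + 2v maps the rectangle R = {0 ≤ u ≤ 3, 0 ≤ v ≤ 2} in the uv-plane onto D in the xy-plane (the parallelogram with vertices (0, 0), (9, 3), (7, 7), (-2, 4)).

Compute the Jacobian determinant of (x, y) with respect to (u, v):

    ∂(x,y)/∂(u,v) = | 3  -1 | = (3)(2) - (-1)(1) = 7.
                   | 1  2 |

Its absolute value is |J| = 7 (the area scaling factor).

Substituting x = 3u - v, y = u + 2v into the integrand,

    27 → 27,

so the integral becomes

    ∬_R (27) · |J| du dv = ∫_0^3 ∫_0^2 (189) dv du.

Inner (v): 378.
Outer (u): 1134.

Therefore ∬_D (27) dx dy = 1134.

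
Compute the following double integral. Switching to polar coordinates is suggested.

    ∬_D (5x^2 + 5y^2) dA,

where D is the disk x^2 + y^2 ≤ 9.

The region D is 0 ≤ r ≤ 3, 0 ≤ θ ≤ 2π in polar coordinates, where x = r cos(θ), y = r sin(θ), and dA = r dr dθ.

Under the substitution, the integrand becomes 5r^2, so

    ∬_D (5x^2 + 5y^2) dA = ∫_{0}^{2π} ∫_{0}^{3} (5r^2) · r dr dθ.

Inner integral (in r): ∫_{0}^{3} (5r^2) · r dr = 405/4.

Outer integral (in θ): ∫_{0}^{2π} (405/4) dθ = 405π/2.

Therefore ∬_D (5x^2 + 5y^2) dA = 405π/2.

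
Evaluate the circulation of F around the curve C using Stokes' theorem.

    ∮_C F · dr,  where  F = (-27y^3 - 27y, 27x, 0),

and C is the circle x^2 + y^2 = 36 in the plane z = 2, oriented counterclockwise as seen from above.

Let S be the flat disk x^2 + y^2 ≤ 36 in the plane z = 2, with upward unit normal n̂ = ẑ. By Stokes' theorem,

    ∮_C F · dr = ∬_S (∇ × F) · n̂ dS = ∬_D (curl F)_z dA,

where D is the disk x^2 + y^2 ≤ 36.

Compute the curl of F = (-27y^3 - 27y, 27x, 0):
    (∇ × F)_x = ∂F_z/∂y - ∂F_y/∂z = 0,
    (∇ × F)_y = ∂F_x/∂z - ∂F_z/∂x = 0,
    (∇ × F)_z = ∂F_y/∂x - ∂F_x/∂y = 81y^2 + 54.

On z = 2, (curl F)_z = 81y^2 + 54.

Convert to polar (x = r cos θ, y = r sin θ, dA = r dr dθ); the integrand becomes 81r^2sin(θ)^2 + 54, so

    ∬_D (curl F)_z dA = ∫_0^{2π} ∫_0^{6} (81r^2sin(θ)^2 + 54) · r dr dθ.

Inner (r from 0 to 6): 26244sin(θ)^2 + 972.
Outer (θ from 0 to 2π): 28188π.

Therefore ∮_C F · dr = 28188π.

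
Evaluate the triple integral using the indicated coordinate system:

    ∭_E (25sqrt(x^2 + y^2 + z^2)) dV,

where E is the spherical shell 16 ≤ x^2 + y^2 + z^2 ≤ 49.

In spherical coordinates, x = ρ sin(φ) cos(θ), y = ρ sin(φ) sin(θ), z = ρ cos(φ), and dV = ρ^2 sin(φ) dρ dφ dθ.

The integrand becomes 25ρ, so

    ∭_E (25sqrt(x^2 + y^2 + z^2)) dV = ∫_{0}^{2π} ∫_{0}^{π} ∫_{4}^{7} (25ρ) · ρ^2 sin(φ) dρ dφ dθ.

Inner (ρ): 53625sin(φ)/4.
Middle (φ): 53625/2.
Outer (θ): 53625π.

Therefore the triple integral equals 53625π.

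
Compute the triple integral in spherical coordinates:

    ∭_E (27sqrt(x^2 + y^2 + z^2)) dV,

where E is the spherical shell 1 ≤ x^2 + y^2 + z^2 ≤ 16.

In spherical coordinates, x = ρ sin(φ) cos(θ), y = ρ sin(φ) sin(θ), z = ρ cos(φ), and dV = ρ^2 sin(φ) dρ dφ dθ.

The integrand becomes 27ρ, so

    ∭_E (27sqrt(x^2 + y^2 + z^2)) dV = ∫_{0}^{2π} ∫_{0}^{π} ∫_{1}^{4} (27ρ) · ρ^2 sin(φ) dρ dφ dθ.

Inner (ρ): 6885sin(φ)/4.
Middle (φ): 6885/2.
Outer (θ): 6885π.

Therefore the triple integral equals 6885π.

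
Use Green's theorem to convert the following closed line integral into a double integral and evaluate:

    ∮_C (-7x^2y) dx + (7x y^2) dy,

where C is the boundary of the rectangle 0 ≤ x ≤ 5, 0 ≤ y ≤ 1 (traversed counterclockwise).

Green's theorem converts the closed line integral into a double integral over the enclosed region D:

    ∮_C P dx + Q dy = ∬_D (∂Q/∂x - ∂P/∂y) dA.

Here P = -7x^2y, Q = 7x y^2, so

    ∂Q/∂x = 7y^2,    ∂P/∂y = -7x^2,
    ∂Q/∂x - ∂P/∂y = 7x^2 + 7y^2.

D is the region 0 ≤ x ≤ 5, 0 ≤ y ≤ 1. Evaluating the double integral:

    ∬_D (7x^2 + 7y^2) dA = ∫_0^{5} ∫_0^{1} (7x^2 + 7y^2) dy dx.

Inner (y from 0 to 1): 7x^2 + 7/3.
Outer (x from 0 to 5): 910/3.

Therefore ∮_C P dx + Q dy = 910/3.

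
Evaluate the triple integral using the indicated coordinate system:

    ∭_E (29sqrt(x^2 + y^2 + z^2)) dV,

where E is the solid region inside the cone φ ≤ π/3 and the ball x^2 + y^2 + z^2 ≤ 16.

In spherical coordinates, x = ρ sin(φ) cos(θ), y = ρ sin(φ) sin(θ), z = ρ cos(φ), and dV = ρ^2 sin(φ) dρ dφ dθ.

The integrand becomes 29ρ, so

    ∭_E (29sqrt(x^2 + y^2 + z^2)) dV = ∫_{0}^{2π} ∫_{0}^{π/3} ∫_{0}^{4} (29ρ) · ρ^2 sin(φ) dρ dφ dθ.

Inner (ρ): 1856sin(φ).
Middle (φ): 928.
Outer (θ): 1856π.

Therefore the triple integral equals 1856π.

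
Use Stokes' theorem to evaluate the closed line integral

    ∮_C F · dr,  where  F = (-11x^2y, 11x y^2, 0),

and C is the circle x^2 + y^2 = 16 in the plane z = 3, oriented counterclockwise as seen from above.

Let S be the flat disk x^2 + y^2 ≤ 16 in the plane z = 3, with upward unit normal n̂ = ẑ. By Stokes' theorem,

    ∮_C F · dr = ∬_S (∇ × F) · n̂ dS = ∬_D (curl F)_z dA,

where D is the disk x^2 + y^2 ≤ 16.

Compute the curl of F = (-11x^2y, 11x y^2, 0):
    (∇ × F)_x = ∂F_z/∂y - ∂F_y/∂z = 0,
    (∇ × F)_y = ∂F_x/∂z - ∂F_z/∂x = 0,
    (∇ × F)_z = ∂F_y/∂x - ∂F_x/∂y = 11x^2 + 11y^2.

On z = 3, (curl F)_z = 11x^2 + 11y^2.

Convert to polar (x = r cos θ, y = r sin θ, dA = r dr dθ); the integrand becomes 11r^2, so

    ∬_D (curl F)_z dA = ∫_0^{2π} ∫_0^{4} (11r^2) · r dr dθ.

Inner (r from 0 to 4): 704.
Outer (θ from 0 to 2π): 1408π.

Therefore ∮_C F · dr = 1408π.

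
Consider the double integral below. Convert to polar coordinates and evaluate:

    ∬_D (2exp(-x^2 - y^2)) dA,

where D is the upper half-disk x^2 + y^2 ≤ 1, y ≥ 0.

The region D is 0 ≤ r ≤ 1, 0 ≤ θ ≤ π in polar coordinates, where x = r cos(θ), y = r sin(θ), and dA = r dr dθ.

Under the substitution, the integrand becomes 2exp(-r^2), so

    ∬_D (2exp(-x^2 - y^2)) dA = ∫_{0}^{π} ∫_{0}^{1} (2exp(-r^2)) · r dr dθ.

Inner integral (in r): ∫_{0}^{1} (2exp(-r^2)) · r dr = 1 - exp(-1).

Outer integral (in θ): ∫_{0}^{π} (1 - exp(-1)) dθ = -π exp(-1) + π.

Therefore ∬_D (2exp(-x^2 - y^2)) dA = -π exp(-1) + π.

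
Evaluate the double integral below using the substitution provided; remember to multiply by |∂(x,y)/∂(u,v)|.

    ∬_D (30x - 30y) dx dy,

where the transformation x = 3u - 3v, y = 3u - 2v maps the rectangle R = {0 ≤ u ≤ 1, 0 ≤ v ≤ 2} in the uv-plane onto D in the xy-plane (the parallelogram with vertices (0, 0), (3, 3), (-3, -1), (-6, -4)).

Compute the Jacobian determinant of (x, y) with respect to (u, v):

    ∂(x,y)/∂(u,v) = | 3  -3 | = (3)(-2) - (-3)(3) = 3.
                   | 3  -2 |

Its absolute value is |J| = 3 (the area scaling factor).

Substituting x = 3u - 3v, y = 3u - 2v into the integrand,

    30x - 30y → -30v,

so the integral becomes

    ∬_R (-30v) · |J| du dv = ∫_0^1 ∫_0^2 (-90v) dv du.

Inner (v): -180.
Outer (u): -180.

Therefore ∬_D (30x - 30y) dx dy = -180.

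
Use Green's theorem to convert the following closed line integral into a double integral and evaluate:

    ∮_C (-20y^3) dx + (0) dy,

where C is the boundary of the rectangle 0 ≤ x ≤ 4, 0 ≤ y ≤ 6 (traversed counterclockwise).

Green's theorem converts the closed line integral into a double integral over the enclosed region D:

    ∮_C P dx + Q dy = ∬_D (∂Q/∂x - ∂P/∂y) dA.

Here P = -20y^3, Q = 0, so

    ∂Q/∂x = 0,    ∂P/∂y = -60y^2,
    ∂Q/∂x - ∂P/∂y = 60y^2.

D is the region 0 ≤ x ≤ 4, 0 ≤ y ≤ 6. Evaluating the double integral:

    ∬_D (60y^2) dA = ∫_0^{4} ∫_0^{6} (60y^2) dy dx.

Inner (y from 0 to 6): 4320.
Outer (x from 0 to 4): 17280.

Therefore ∮_C P dx + Q dy = 17280.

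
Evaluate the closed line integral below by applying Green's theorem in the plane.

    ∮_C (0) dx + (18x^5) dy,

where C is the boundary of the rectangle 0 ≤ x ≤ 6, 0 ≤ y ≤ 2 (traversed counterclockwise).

Green's theorem converts the closed line integral into a double integral over the enclosed region D:

    ∮_C P dx + Q dy = ∬_D (∂Q/∂x - ∂P/∂y) dA.

Here P = 0, Q = 18x^5, so

    ∂Q/∂x = 90x^4,    ∂P/∂y = 0,
    ∂Q/∂x - ∂P/∂y = 90x^4.

D is the region 0 ≤ x ≤ 6, 0 ≤ y ≤ 2. Evaluating the double integral:

    ∬_D (90x^4) dA = ∫_0^{6} ∫_0^{2} (90x^4) dy dx.

Inner (y from 0 to 2): 180x^4.
Outer (x from 0 to 6): 279936.

Therefore ∮_C P dx + Q dy = 279936.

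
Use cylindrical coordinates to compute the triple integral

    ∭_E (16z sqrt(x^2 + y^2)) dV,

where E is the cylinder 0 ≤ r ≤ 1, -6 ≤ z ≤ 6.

In cylindrical coordinates, x = r cos(θ), y = r sin(θ), z = z, and dV = r dr dθ dz.

The integrand becomes 16r z, so

    ∭_E (16z sqrt(x^2 + y^2)) dV = ∫_{0}^{2π} ∫_{0}^{1} ∫_{-6}^{6} (16r z) · r dz dr dθ.

Inner (z): 0.
Middle (r from 0 to 1): 0.
Outer (θ): 0.

Therefore the triple integral equals 0.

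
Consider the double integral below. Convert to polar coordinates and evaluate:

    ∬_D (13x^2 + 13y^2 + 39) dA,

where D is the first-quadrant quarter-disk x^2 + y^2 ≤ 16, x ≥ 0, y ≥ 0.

The region D is 0 ≤ r ≤ 4, 0 ≤ θ ≤ π/2 in polar coordinates, where x = r cos(θ), y = r sin(θ), and dA = r dr dθ.

Under the substitution, the integrand becomes 13r^2 + 39, so

    ∬_D (13x^2 + 13y^2 + 39) dA = ∫_{0}^{π/2} ∫_{0}^{4} (13r^2 + 39) · r dr dθ.

Inner integral (in r): ∫_{0}^{4} (13r^2 + 39) · r dr = 1144.

Outer integral (in θ): ∫_{0}^{π/2} (1144) dθ = 572π.

Therefore ∬_D (13x^2 + 13y^2 + 39) dA = 572π.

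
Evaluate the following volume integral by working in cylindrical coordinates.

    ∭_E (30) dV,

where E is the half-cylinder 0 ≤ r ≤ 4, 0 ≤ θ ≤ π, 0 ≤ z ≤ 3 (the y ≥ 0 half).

In cylindrical coordinates, x = r cos(θ), y = r sin(θ), z = z, and dV = r dr dθ dz.

The integrand becomes 30, so

    ∭_E (30) dV = ∫_{0}^{π} ∫_{0}^{4} ∫_{0}^{3} (30) · r dz dr dθ.

Inner (z): 90r.
Middle (r from 0 to 4): 720.
Outer (θ): 720π.

Therefore the triple integral equals 720π.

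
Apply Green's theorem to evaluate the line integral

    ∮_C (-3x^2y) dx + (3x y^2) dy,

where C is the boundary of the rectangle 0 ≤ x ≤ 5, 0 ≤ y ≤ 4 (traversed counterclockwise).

Green's theorem converts the closed line integral into a double integral over the enclosed region D:

    ∮_C P dx + Q dy = ∬_D (∂Q/∂x - ∂P/∂y) dA.

Here P = -3x^2y, Q = 3x y^2, so

    ∂Q/∂x = 3y^2,    ∂P/∂y = -3x^2,
    ∂Q/∂x - ∂P/∂y = 3x^2 + 3y^2.

D is the region 0 ≤ x ≤ 5, 0 ≤ y ≤ 4. Evaluating the double integral:

    ∬_D (3x^2 + 3y^2) dA = ∫_0^{5} ∫_0^{4} (3x^2 + 3y^2) dy dx.

Inner (y from 0 to 4): 12x^2 + 64.
Outer (x from 0 to 5): 820.

Therefore ∮_C P dx + Q dy = 820.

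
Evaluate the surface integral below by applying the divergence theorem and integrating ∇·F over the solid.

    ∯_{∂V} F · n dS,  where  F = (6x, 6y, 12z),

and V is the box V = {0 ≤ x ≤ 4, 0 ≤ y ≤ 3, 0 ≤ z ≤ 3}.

By the divergence theorem,

    ∯_{∂V} F · n dS = ∭_V (∇ · F) dV.

Compute the divergence:
    ∇ · F = ∂F_x/∂x + ∂F_y/∂y + ∂F_z/∂z = 6 + 6 + 12 = 24.

V is a rectangular box, so dV = dx dy dz with 0 ≤ x ≤ 4, 0 ≤ y ≤ 3, 0 ≤ z ≤ 3.

Integrate (24) over V as an iterated integral:

    ∭_V (∇·F) dV = ∫_0^{4} ∫_0^{3} ∫_0^{3} (24) dz dy dx.

Inner (z from 0 to 3): 72.
Middle (y from 0 to 3): 216.
Outer (x from 0 to 4): 864.

Therefore ∯_{∂V} F · n dS = 864.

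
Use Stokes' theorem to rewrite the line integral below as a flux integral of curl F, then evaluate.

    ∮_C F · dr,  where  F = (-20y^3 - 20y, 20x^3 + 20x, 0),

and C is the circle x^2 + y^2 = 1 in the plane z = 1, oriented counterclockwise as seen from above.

Let S be the flat disk x^2 + y^2 ≤ 1 in the plane z = 1, with upward unit normal n̂ = ẑ. By Stokes' theorem,

    ∮_C F · dr = ∬_S (∇ × F) · n̂ dS = ∬_D (curl F)_z dA,

where D is the disk x^2 + y^2 ≤ 1.

Compute the curl of F = (-20y^3 - 20y, 20x^3 + 20x, 0):
    (∇ × F)_x = ∂F_z/∂y - ∂F_y/∂z = 0,
    (∇ × F)_y = ∂F_x/∂z - ∂F_z/∂x = 0,
    (∇ × F)_z = ∂F_y/∂x - ∂F_x/∂y = 60x^2 + 60y^2 + 40.

On z = 1, (curl F)_z = 60x^2 + 60y^2 + 40.

Convert to polar (x = r cos θ, y = r sin θ, dA = r dr dθ); the integrand becomes 60r^2 + 40, so

    ∬_D (curl F)_z dA = ∫_0^{2π} ∫_0^{1} (60r^2 + 40) · r dr dθ.

Inner (r from 0 to 1): 35.
Outer (θ from 0 to 2π): 70π.

Therefore ∮_C F · dr = 70π.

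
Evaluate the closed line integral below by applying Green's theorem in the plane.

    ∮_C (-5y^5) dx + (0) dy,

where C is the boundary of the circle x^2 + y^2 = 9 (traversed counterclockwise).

Green's theorem converts the closed line integral into a double integral over the enclosed region D:

    ∮_C P dx + Q dy = ∬_D (∂Q/∂x - ∂P/∂y) dA.

Here P = -5y^5, Q = 0, so

    ∂Q/∂x = 0,    ∂P/∂y = -25y^4,
    ∂Q/∂x - ∂P/∂y = 25y^4.

D is the region x^2 + y^2 ≤ 9. Evaluating the double integral:

In polar coordinates (x = r cos θ, y = r sin θ, dA = r dr dθ) the integrand becomes 25r^4sin(θ)^4, so

    ∬_D (25y^4) dA = ∫_0^{2π} ∫_0^{3} (25r^4sin(θ)^4) · r dr dθ.

Inner (r from 0 to 3): 6075sin(θ)^4/2.
Outer (θ from 0 to 2π): 18225π/8.

Therefore ∮_C P dx + Q dy = 18225π/8.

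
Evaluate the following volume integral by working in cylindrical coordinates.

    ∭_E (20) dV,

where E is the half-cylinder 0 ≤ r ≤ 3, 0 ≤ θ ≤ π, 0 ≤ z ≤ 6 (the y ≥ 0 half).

In cylindrical coordinates, x = r cos(θ), y = r sin(θ), z = z, and dV = r dr dθ dz.

The integrand becomes 20, so

    ∭_E (20) dV = ∫_{0}^{π} ∫_{0}^{3} ∫_{0}^{6} (20) · r dz dr dθ.

Inner (z): 120r.
Middle (r from 0 to 3): 540.
Outer (θ): 540π.

Therefore the triple integral equals 540π.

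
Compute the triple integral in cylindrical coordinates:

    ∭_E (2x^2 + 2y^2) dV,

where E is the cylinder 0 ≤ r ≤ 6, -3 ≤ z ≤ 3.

In cylindrical coordinates, x = r cos(θ), y = r sin(θ), z = z, and dV = r dr dθ dz.

The integrand becomes 2r^2, so

    ∭_E (2x^2 + 2y^2) dV = ∫_{0}^{2π} ∫_{0}^{6} ∫_{-3}^{3} (2r^2) · r dz dr dθ.

Inner (z): 12r^3.
Middle (r from 0 to 6): 3888.
Outer (θ): 7776π.

Therefore the triple integral equals 7776π.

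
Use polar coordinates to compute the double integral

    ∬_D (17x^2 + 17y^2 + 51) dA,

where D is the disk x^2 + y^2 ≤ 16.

The region D is 0 ≤ r ≤ 4, 0 ≤ θ ≤ 2π in polar coordinates, where x = r cos(θ), y = r sin(θ), and dA = r dr dθ.

Under the substitution, the integrand becomes 17r^2 + 51, so

    ∬_D (17x^2 + 17y^2 + 51) dA = ∫_{0}^{2π} ∫_{0}^{4} (17r^2 + 51) · r dr dθ.

Inner integral (in r): ∫_{0}^{4} (17r^2 + 51) · r dr = 1496.

Outer integral (in θ): ∫_{0}^{2π} (1496) dθ = 2992π.

Therefore ∬_D (17x^2 + 17y^2 + 51) dA = 2992π.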